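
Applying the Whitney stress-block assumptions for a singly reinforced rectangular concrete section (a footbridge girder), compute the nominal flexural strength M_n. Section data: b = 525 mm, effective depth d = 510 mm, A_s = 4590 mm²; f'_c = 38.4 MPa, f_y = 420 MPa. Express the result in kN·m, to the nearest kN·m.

T = A_s f_y = 4590 × 420 = 1927800 N = 1927.8 kN.
From C = T: a = T/(0.85 f'_c b) = 1927800/(0.85 × 38.4 × 525) = 112.50 mm.
M_n = T(d − a/2) = 1927.8 kN × (510 − 56.25) mm = 874.74 kN·m.

M_n ≈ 875 kN·m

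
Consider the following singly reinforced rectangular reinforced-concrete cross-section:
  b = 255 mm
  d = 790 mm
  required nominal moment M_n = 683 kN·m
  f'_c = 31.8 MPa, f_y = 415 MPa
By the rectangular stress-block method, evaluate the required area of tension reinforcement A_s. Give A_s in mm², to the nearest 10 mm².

A_s ≈ 2280 mm²

With M_n = 0.85 f'_c a b (d − a/2), solve the quadratic for a:
a = d − √(d² − 2M_n/(0.85 f'_c b)) = 790 − √(790² − 2 × 683×10⁶/(0.85 × 31.8 × 255)) = 137.38 mm.
A_s = 0.85 f'_c a b / f_y = 0.85 × 31.8 × 137.38 × 255 / 415 = 2281.7 mm².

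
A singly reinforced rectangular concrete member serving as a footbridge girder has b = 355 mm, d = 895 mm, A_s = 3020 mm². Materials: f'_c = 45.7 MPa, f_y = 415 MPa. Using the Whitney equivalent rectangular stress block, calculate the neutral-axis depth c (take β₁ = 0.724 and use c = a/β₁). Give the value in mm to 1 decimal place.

T = A_s f_y = 3020 × 415 = 1253300 N = 1253.3 kN.
Setting C = 0.85 f'_c a b equal to T: a = 1253300/(0.85 × 45.7 × 355) = 90.885 mm.
With β₁ = 0.724, c = a/β₁ = 90.885/0.724 = 125.5 mm.

c ≈ 125.5 mm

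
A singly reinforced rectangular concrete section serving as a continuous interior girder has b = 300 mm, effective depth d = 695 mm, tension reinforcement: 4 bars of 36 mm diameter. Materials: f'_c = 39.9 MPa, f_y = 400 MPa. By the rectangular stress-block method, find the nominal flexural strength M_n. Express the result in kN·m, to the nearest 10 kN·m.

A_s = 4 × 1018 = 4072 mm².
T = A_s f_y = 4072 × 400 = 1628800 N = 1628.8 kN.
From C = T: a = T/(0.85 f'_c b) = 1628800/(0.85 × 39.9 × 300) = 160.09 mm.
M_n = T(d − a/2) = 1628.8 kN × (695 − 80.045) mm = 1001.64 kN·m.

M_n ≈ 1000 kN·m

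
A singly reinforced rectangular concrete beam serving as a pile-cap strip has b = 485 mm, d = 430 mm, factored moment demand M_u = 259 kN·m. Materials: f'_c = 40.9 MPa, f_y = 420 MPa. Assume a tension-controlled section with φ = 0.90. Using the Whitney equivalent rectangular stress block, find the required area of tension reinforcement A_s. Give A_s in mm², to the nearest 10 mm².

A_s ≈ 1670 mm²

M_n = M_u/φ = 259/0.90 = 287.778 kN·m.
With M_n = 0.85 f'_c a b (d − a/2), solve the quadratic for a:
a = d − √(d² − 2M_n/(0.85 f'_c b)) = 430 − √(430² − 2 × 287.778×10⁶/(0.85 × 40.9 × 485)) = 41.72 mm.
A_s = 0.85 f'_c a b / f_y = 0.85 × 40.9 × 41.72 × 485 / 420 = 1674.9 mm².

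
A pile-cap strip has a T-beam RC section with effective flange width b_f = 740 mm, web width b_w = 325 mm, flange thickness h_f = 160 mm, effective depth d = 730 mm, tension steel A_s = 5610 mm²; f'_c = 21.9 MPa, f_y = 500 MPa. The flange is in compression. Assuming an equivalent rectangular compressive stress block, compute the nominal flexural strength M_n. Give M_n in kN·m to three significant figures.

Tension: T = A_s f_y = 5610 × 500 = 2805000 N.
Try a within the flange: a = T/(0.85 f'_c b_f) = 2805000/(0.85 × 21.9 × 740) = 203.63 mm.
a = 203.63 > h_f = 160 mm: the block extends into the web. Split into flange-overhang and web parts.
C_f = 0.85 f'_c (b_f − b_w) h_f = 0.85 × 21.9 × (740 − 325) × 160 = 1236036 N.
Remaining web compression depth: a_w = (T − C_f)/(0.85 f'_c b_w) = (2805000 − 1236036)/(0.85 × 21.9 × 325) = 259.34 mm.
M_n = C_f(d − h_f/2) + (T − C_f)(d − a_w/2) = 1236036 × (730 − 80) + 1568964 × (730 − 129.67) = 803.42 + 941.90 = 1745.32 × 10⁶ N·mm.
M_n = 1745.32 kN·m.

M_n ≈ 1750 kN·m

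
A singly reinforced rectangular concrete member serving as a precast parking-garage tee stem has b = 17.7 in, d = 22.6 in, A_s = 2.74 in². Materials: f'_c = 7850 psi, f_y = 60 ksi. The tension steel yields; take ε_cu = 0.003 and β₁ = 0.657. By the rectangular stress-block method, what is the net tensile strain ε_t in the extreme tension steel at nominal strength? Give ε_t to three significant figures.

a = A_s f_y/(0.85 f'_c b) = 1.392 in.
β₁ = 0.657, so c = a/β₁ = 1.392/0.657 = 2.119 in.
From the linear strain diagram with ε_cu = 0.003: ε_t = 0.003 (d − c)/c = 0.003 × (22.6 − 2.119)/2.119 = 0.0290.
Since ε_t ≥ 0.005, the section is tension-controlled.

ε_t ≈ 0.0290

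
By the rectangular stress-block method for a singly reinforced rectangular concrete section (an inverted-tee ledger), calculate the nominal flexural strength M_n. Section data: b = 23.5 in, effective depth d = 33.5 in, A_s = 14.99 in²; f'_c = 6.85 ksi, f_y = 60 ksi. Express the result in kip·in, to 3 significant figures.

M_n ≈ 27200 kip·in

T = A_s f_y = 14.99 × 60 = 899.4 kips.
a = T/(0.85 f'_c b) = 899.4/(0.85 × 6.85 × 23.5) = 6.573 in.
M_n = T(d − a/2) = 899.4 × (33.5 − 3.2865) = 27174.0 kip·in.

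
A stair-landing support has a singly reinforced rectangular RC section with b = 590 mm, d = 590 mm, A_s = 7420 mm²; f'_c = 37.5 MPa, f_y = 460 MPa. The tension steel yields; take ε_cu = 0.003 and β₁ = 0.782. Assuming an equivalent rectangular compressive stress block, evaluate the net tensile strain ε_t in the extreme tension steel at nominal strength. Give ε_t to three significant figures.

a = A_s f_y/(0.85 f'_c b) = 181.49 mm.
β₁ = 0.782, so c = a/β₁ = 181.49/0.782 = 232.08 mm.
From the linear strain diagram with ε_cu = 0.003: ε_t = 0.003 (d − c)/c = 0.003 × (590 − 232.08)/232.08 = 0.00463.
ε_t is between 0.004 and 0.005 — transition zone.

ε_t ≈ 0.00463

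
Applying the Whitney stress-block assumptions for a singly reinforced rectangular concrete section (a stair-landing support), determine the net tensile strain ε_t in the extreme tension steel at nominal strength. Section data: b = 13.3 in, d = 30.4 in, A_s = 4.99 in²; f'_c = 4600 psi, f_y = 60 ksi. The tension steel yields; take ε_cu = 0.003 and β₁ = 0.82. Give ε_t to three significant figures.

ε_t ≈ 0.00999

a = A_s f_y/(0.85 f'_c b) = 5.757 in.
β₁ = 0.82, so c = a/β₁ = 5.757/0.82 = 7.021 in.
From the linear strain diagram with ε_cu = 0.003: ε_t = 0.003 (d − c)/c = 0.003 × (30.4 − 7.021)/7.021 = 0.00999.
Since ε_t ≥ 0.005, the section is tension-controlled.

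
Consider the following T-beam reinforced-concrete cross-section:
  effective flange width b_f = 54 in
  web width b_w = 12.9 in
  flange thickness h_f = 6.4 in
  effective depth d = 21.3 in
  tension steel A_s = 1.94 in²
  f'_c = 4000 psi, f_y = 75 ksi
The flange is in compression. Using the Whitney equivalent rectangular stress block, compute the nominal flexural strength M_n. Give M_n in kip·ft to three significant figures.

M_n ≈ 253 kip·ft

Tension: T = A_s f_y = 1.94 × 75 = 145.5 kips.
Try a within the flange: a = T/(0.85 f'_c b_f) = 145.5/(0.85 × 4 × 54) = 0.792 in.
Since a = 0.792 ≤ h_f = 6.4 in, the stress block lies entirely in the flange; analyse as a rectangular beam of width b_f.
M_n = T(d − a/2) = 145.5 × (21.3 − 0.396) = 3041.5 kip·in.
M_n = 3041.5/12 = 253.46 kip·ft.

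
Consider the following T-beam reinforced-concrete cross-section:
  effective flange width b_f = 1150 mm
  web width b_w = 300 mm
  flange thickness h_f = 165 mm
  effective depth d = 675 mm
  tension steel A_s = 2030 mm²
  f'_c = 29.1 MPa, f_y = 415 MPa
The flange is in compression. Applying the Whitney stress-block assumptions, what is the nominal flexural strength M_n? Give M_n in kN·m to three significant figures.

Tension: T = A_s f_y = 2030 × 415 = 842450 N.
Try a within the flange: a = T/(0.85 f'_c b_f) = 842450/(0.85 × 29.1 × 1150) = 29.62 mm.
Since a = 29.62 ≤ h_f = 165 mm, the stress block lies entirely in the flange; analyse as a rectangular beam of width b_f.
M_n = T(d − a/2) = 842450 × (675 − 14.81) = 556.18 × 10⁶ N·mm.
M_n = 556.18 kN·m.

M_n ≈ 556 kN·m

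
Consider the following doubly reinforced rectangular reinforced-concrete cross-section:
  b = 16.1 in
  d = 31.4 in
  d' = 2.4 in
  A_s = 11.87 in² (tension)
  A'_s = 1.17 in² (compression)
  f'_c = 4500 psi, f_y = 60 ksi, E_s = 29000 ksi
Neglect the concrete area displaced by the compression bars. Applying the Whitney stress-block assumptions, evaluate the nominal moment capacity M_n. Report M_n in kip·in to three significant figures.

Assume both steels yield.
a = (A_s − A'_s) f_y/(0.85 f'_c b) = (11.87 − 1.17) × 60/(0.85 × 4.5 × 16.1) = 10.425 in.
c = a/β₁ = 10.425/0.825 = 12.636 in; ε'_s = 0.003(c − d')/c = 0.0024 ≥ ε_y = 0.0021, so the compression steel yields.
M_n = (A_s − A'_s) f_y (d − a/2) + A'_s f_y (d − d') = 642 × (31.4 − 5.2125) + 70.2 × (31.4 − 2.4) = 16812.4 + 2035.8 = 18848.2 kip·in.

M_n ≈ 18800 kip·in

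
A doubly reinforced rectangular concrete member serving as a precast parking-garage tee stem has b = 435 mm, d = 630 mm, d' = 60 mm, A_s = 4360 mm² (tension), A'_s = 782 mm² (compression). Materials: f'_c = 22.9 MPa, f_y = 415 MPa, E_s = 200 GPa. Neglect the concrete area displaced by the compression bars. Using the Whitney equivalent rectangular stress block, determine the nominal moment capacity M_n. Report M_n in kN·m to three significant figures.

Assume both tension and compression steel yield.
Net tension couple steel: A_s − A'_s = 3578 mm².
a = (A_s − A'_s) f_y / (0.85 f'_c b) = 1484870/(0.85 × 22.9 × 435) = 175.37 mm.
c = a/β₁ = 175.37/0.85 = 206.32 mm; ε'_s = 0.003(c − d')/c = 0.0021 ≥ f_y/E_s = 0.0021, so compression steel does yield.
M_n = (A_s − A'_s) f_y (d − a/2) + A'_s f_y (d − d') = [1484870 × (630 − 87.685) + 324530 × (630 − 60)] × 10⁻⁶ = 805.27 + 184.98 = 990.25 kN·m.

M_n ≈ 990 kN·m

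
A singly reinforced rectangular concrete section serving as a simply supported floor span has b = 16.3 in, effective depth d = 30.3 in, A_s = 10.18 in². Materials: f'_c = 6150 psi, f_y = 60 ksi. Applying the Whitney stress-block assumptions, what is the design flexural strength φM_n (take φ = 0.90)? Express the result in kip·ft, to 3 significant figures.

φM_n ≈ 1220 kip·ft

T = A_s f_y = 10.18 × 60 = 610.8 kips.
a = T/(0.85 f'_c b) = 610.8/(0.85 × 6.15 × 16.3) = 7.168 in.
M_n = T(d − a/2) = 610.8 × (30.3 − 3.584) = 16318.1 kip·in = 16318.1/12 = 1359.84 kip·ft.
φM_n = 0.90 × 1359.84 = 1223.86 kip·ft.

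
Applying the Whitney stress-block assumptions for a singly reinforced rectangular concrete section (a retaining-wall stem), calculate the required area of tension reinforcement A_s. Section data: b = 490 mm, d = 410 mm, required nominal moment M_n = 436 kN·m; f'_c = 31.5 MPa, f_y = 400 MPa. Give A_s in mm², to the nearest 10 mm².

A_s ≈ 2990 mm²

With M_n = 0.85 f'_c a b (d − a/2), solve the quadratic for a:
a = d − √(d² − 2M_n/(0.85 f'_c b)) = 410 − √(410² − 2 × 436×10⁶/(0.85 × 31.5 × 490)) = 91.20 mm.
A_s = 0.85 f'_c a b / f_y = 0.85 × 31.5 × 91.20 × 490 / 400 = 2991.3 mm².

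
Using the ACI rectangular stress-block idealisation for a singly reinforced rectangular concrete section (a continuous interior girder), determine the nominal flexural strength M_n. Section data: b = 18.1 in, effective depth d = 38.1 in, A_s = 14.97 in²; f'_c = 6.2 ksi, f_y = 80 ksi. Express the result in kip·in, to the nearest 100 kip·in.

M_n ≈ 38100 kip·in

T = A_s f_y = 14.97 × 80 = 1197.6 kips.
a = T/(0.85 f'_c b) = 1197.6/(0.85 × 6.2 × 18.1) = 12.555 in.
M_n = T(d − a/2) = 1197.6 × (38.1 − 6.2775) = 38110.6 kip·in.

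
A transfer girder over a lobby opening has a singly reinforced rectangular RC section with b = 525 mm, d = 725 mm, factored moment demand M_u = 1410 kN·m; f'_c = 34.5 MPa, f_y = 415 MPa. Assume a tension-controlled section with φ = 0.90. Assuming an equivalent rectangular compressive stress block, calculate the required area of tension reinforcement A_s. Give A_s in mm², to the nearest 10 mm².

A_s ≈ 5840 mm²

M_n = M_u/φ = 1410/0.90 = 1566.67 kN·m.
With M_n = 0.85 f'_c a b (d − a/2), solve the quadratic for a:
a = d − √(d² − 2M_n/(0.85 f'_c b)) = 725 − √(725² − 2 × 1566.67×10⁶/(0.85 × 34.5 × 525)) = 157.46 mm.
A_s = 0.85 f'_c a b / f_y = 0.85 × 34.5 × 157.46 × 525 / 415 = 5841.4 mm².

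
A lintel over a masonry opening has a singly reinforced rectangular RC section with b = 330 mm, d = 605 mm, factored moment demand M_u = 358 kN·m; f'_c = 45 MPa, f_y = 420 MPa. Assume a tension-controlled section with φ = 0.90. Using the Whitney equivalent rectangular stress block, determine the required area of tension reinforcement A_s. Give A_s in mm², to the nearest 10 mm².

M_n = M_u/φ = 358/0.90 = 397.778 kN·m.
With M_n = 0.85 f'_c a b (d − a/2), solve the quadratic for a:
a = d − √(d² − 2M_n/(0.85 f'_c b)) = 605 − √(605² − 2 × 397.778×10⁶/(0.85 × 45 × 330)) = 54.55 mm.
A_s = 0.85 f'_c a b / f_y = 0.85 × 45 × 54.55 × 330 / 420 = 1639.4 mm².

A_s ≈ 1640 mm²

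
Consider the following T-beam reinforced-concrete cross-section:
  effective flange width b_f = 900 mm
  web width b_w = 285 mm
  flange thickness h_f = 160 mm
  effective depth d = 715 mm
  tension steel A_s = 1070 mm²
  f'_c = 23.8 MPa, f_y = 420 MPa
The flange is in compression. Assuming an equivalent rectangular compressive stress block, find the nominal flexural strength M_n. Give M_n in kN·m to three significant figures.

Tension: T = A_s f_y = 1070 × 420 = 449400 N.
Try a within the flange: a = T/(0.85 f'_c b_f) = 449400/(0.85 × 23.8 × 900) = 24.68 mm.
Since a = 24.68 ≤ h_f = 160 mm, the stress block lies entirely in the flange; analyse as a rectangular beam of width b_f.
M_n = T(d − a/2) = 449400 × (715 − 12.34) = 315.78 × 10⁶ N·mm.
M_n = 315.78 kN·m.

M_n ≈ 316 kN·m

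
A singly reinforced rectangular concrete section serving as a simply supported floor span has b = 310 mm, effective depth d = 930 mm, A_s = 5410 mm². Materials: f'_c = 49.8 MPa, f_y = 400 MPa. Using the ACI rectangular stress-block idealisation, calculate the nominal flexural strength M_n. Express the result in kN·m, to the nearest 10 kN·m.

T = A_s f_y = 5410 × 400 = 2164000 N = 2164 kN.
From C = T: a = T/(0.85 f'_c b) = 2164000/(0.85 × 49.8 × 310) = 164.91 mm.
M_n = T(d − a/2) = 2164 kN × (930 − 82.455) mm = 1834.09 kN·m.

M_n ≈ 1830 kN·m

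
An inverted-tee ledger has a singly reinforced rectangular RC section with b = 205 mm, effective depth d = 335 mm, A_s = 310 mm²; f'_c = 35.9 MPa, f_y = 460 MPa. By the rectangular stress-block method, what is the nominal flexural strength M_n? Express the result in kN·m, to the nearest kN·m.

M_n ≈ 46 kN·m

T = A_s f_y = 310 × 460 = 142600 N = 142.6 kN.
From C = T: a = T/(0.85 f'_c b) = 142600/(0.85 × 35.9 × 205) = 22.80 mm.
M_n = T(d − a/2) = 142.6 kN × (335 − 11.4) mm = 46.15 kN·m.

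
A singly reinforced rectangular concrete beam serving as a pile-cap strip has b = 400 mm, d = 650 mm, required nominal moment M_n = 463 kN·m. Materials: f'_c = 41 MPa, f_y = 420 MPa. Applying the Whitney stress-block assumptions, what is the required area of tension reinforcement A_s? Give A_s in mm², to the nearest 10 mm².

With M_n = 0.85 f'_c a b (d − a/2), solve the quadratic for a:
a = d − √(d² − 2M_n/(0.85 f'_c b)) = 650 − √(650² − 2 × 463×10⁶/(0.85 × 41 × 400)) = 53.28 mm.
A_s = 0.85 f'_c a b / f_y = 0.85 × 41 × 53.28 × 400 / 420 = 1768.4 mm².

A_s ≈ 1770 mm²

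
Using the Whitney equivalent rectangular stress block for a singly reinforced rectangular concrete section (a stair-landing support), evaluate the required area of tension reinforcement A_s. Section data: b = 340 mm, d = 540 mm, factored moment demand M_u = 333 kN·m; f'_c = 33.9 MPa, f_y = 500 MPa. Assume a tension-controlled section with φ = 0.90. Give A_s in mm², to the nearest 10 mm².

A_s ≈ 1470 mm²

M_n = M_u/φ = 333/0.90 = 370 kN·m.
With M_n = 0.85 f'_c a b (d − a/2), solve the quadratic for a:
a = d − √(d² − 2M_n/(0.85 f'_c b)) = 540 − √(540² − 2 × 370×10⁶/(0.85 × 33.9 × 340)) = 75.17 mm.
A_s = 0.85 f'_c a b / f_y = 0.85 × 33.9 × 75.17 × 340 / 500 = 1472.9 mm².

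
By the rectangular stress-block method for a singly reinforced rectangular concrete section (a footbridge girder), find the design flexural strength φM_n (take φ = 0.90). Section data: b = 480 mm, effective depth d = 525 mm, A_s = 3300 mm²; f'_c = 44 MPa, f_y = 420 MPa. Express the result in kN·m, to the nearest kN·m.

φM_n ≈ 607 kN·m

T = A_s f_y = 3300 × 420 = 1386000 N = 1386 kN.
From C = T: a = T/(0.85 f'_c b) = 1386000/(0.85 × 44 × 480) = 77.21 mm.
M_n = T(d − a/2) = 1386 kN × (525 − 38.605) mm = 674.14 kN·m.
φM_n = 0.90 × 674.14 = 606.73 kN·m.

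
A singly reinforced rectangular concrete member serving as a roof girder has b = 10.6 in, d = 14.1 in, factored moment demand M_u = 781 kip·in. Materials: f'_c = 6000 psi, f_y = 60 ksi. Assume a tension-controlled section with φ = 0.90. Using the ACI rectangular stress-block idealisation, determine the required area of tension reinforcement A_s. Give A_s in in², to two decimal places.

A_s ≈ 1.07 in²

M_n = M_u/φ = 781/0.90 = 867.778 kip·in.
From M_n = 0.85 f'_c a b (d − a/2):
a = d − √(d² − 2M_n/(0.85 f'_c b)) = 14.1 − √(14.1² − 2 × 867.778/(0.85 × 6 × 10.6)) = 1.189 in.
A_s = 0.85 f'_c a b / f_y = 0.85 × 6 × 1.189 × 10.6 / 60 = 1.071 in².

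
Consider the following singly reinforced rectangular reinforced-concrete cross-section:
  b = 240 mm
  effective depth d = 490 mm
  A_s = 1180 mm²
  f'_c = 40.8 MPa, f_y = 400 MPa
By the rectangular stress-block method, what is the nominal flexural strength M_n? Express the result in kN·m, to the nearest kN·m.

T = A_s f_y = 1180 × 400 = 472000 N = 472 kN.
From C = T: a = T/(0.85 f'_c b) = 472000/(0.85 × 40.8 × 240) = 56.71 mm.
M_n = T(d − a/2) = 472 kN × (490 − 28.355) mm = 217.90 kN·m.

M_n ≈ 218 kN·m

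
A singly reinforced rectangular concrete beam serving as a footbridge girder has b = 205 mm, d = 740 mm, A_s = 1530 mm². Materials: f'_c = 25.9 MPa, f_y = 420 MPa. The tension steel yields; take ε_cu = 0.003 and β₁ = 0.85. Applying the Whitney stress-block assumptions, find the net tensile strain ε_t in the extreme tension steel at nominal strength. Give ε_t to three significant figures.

ε_t ≈ 0.0103

a = A_s f_y/(0.85 f'_c b) = 142.39 mm.
β₁ = 0.85, so c = a/β₁ = 142.39/0.85 = 167.52 mm.
From the linear strain diagram with ε_cu = 0.003: ε_t = 0.003 (d − c)/c = 0.003 × (740 − 167.52)/167.52 = 0.0103.
Since ε_t ≥ 0.005, the section is tension-controlled.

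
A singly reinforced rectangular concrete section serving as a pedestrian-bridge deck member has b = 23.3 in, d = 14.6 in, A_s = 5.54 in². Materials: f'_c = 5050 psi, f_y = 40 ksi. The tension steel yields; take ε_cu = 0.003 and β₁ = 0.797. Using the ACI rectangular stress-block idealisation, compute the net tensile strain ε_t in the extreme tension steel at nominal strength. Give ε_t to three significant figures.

a = A_s f_y/(0.85 f'_c b) = 2.216 in.
β₁ = 0.797, so c = a/β₁ = 2.216/0.797 = 2.780 in.
From the linear strain diagram with ε_cu = 0.003: ε_t = 0.003 (d − c)/c = 0.003 × (14.6 − 2.780)/2.780 = 0.0128.
Since ε_t ≥ 0.005, the section is tension-controlled.

ε_t ≈ 0.0128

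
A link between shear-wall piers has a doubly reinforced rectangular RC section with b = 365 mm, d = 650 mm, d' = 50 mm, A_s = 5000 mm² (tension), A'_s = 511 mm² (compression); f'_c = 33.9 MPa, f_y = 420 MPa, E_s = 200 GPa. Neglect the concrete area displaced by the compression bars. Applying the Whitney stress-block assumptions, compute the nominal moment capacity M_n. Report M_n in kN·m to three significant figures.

M_n ≈ 1190 kN·m

Assume both tension and compression steel yield.
Net tension couple steel: A_s − A'_s = 4489 mm².
a = (A_s − A'_s) f_y / (0.85 f'_c b) = 1885380/(0.85 × 33.9 × 365) = 179.26 mm.
c = a/β₁ = 179.26/0.808 = 221.86 mm; ε'_s = 0.003(c − d')/c = 0.0023 ≥ f_y/E_s = 0.0021, so compression steel does yield.
M_n = (A_s − A'_s) f_y (d − a/2) + A'_s f_y (d − d') = [1885380 × (650 − 89.63) + 214620 × (650 − 50)] × 10⁻⁶ = 1056.51 + 128.77 = 1185.28 kN·m.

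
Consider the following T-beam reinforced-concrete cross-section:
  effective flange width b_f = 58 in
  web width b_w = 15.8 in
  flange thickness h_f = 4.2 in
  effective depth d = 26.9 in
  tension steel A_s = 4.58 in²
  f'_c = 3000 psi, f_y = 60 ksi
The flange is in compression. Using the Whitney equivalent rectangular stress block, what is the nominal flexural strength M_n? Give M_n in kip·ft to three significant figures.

Tension: T = A_s f_y = 4.58 × 60 = 274.8 kips.
Try a within the flange: a = T/(0.85 f'_c b_f) = 274.8/(0.85 × 3 × 58) = 1.858 in.
Since a = 1.858 ≤ h_f = 4.2 in, the stress block lies entirely in the flange; analyse as a rectangular beam of width b_f.
M_n = T(d − a/2) = 274.8 × (26.9 − 0.929) = 7136.8 kip·in.
M_n = 7136.8/12 = 594.73 kip·ft.

M_n ≈ 595 kip·ft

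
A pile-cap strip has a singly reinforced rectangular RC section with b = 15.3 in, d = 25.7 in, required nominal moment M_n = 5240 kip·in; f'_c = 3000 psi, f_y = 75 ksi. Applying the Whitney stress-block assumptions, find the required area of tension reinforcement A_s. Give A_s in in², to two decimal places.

From M_n = 0.85 f'_c a b (d − a/2):
a = d − √(d² − 2M_n/(0.85 f'_c b)) = 25.7 − √(25.7² − 2 × 5240/(0.85 × 3 × 15.3)) = 5.904 in.
A_s = 0.85 f'_c a b / f_y = 0.85 × 3 × 5.904 × 15.3 / 75 = 3.071 in².

A_s ≈ 3.07 in²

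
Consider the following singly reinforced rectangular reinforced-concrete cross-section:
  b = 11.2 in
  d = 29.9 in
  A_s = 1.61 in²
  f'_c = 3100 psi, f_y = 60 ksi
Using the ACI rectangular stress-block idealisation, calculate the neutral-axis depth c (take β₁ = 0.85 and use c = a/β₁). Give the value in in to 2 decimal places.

c ≈ 3.85 in

T = A_s f_y = 1.61 × 60 = 96.6 kips.
a = T/(0.85 f'_c b) = 96.6/(0.85 × 3.1 × 11.2) = 3.2732 in.
With β₁ = 0.85, c = a/β₁ = 3.2732/0.85 = 3.85 in.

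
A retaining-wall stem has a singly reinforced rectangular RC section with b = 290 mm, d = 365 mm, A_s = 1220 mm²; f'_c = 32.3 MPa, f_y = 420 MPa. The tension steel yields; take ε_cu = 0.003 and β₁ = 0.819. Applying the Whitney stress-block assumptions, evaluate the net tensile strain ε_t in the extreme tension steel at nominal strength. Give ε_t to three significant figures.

ε_t ≈ 0.0109

a = A_s f_y/(0.85 f'_c b) = 64.36 mm.
β₁ = 0.819, so c = a/β₁ = 64.36/0.819 = 78.58 mm.
From the linear strain diagram with ε_cu = 0.003: ε_t = 0.003 (d − c)/c = 0.003 × (365 − 78.58)/78.58 = 0.0109.
Since ε_t ≥ 0.005, the section is tension-controlled.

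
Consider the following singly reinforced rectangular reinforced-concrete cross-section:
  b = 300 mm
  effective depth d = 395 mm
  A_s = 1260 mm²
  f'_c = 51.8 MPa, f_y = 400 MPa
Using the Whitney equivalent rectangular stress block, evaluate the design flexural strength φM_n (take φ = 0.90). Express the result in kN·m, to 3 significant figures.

T = A_s f_y = 1260 × 400 = 504000 N = 504 kN.
From C = T: a = T/(0.85 f'_c b) = 504000/(0.85 × 51.8 × 300) = 38.16 mm.
M_n = T(d − a/2) = 504 kN × (395 − 19.08) mm = 189.46 kN·m.
φM_n = 0.90 × 189.46 = 170.51 kN·m.

φM_n ≈ 171 kN·m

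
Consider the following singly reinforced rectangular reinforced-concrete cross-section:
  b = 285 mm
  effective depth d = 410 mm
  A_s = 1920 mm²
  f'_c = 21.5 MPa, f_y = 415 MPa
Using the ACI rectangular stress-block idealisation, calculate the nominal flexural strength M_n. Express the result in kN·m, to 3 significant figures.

M_n ≈ 266 kN·m

T = A_s f_y = 1920 × 415 = 796800 N = 796.8 kN.
From C = T: a = T/(0.85 f'_c b) = 796800/(0.85 × 21.5 × 285) = 152.98 mm.
M_n = T(d − a/2) = 796.8 kN × (410 − 76.49) mm = 265.74 kN·m.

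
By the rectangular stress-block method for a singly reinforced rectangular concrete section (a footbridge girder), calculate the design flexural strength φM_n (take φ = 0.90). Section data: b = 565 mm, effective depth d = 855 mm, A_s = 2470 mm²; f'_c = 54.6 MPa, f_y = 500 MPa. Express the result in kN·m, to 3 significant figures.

T = A_s f_y = 2470 × 500 = 1235000 N = 1235 kN.
From C = T: a = T/(0.85 f'_c b) = 1235000/(0.85 × 54.6 × 565) = 47.10 mm.
M_n = T(d − a/2) = 1235 kN × (855 − 23.55) mm = 1026.84 kN·m.
φM_n = 0.90 × 1026.84 = 924.16 kN·m.

φM_n ≈ 924 kN·m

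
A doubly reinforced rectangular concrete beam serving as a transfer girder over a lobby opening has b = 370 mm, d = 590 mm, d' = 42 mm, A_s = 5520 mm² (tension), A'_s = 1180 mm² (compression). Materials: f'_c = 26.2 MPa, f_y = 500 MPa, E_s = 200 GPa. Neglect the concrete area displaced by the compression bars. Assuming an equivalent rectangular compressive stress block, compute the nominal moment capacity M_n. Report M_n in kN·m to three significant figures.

M_n ≈ 1320 kN·m

Assume both tension and compression steel yield.
Net tension couple steel: A_s − A'_s = 4340 mm².
a = (A_s − A'_s) f_y / (0.85 f'_c b) = 2170000/(0.85 × 26.2 × 370) = 263.35 mm.
c = a/β₁ = 263.35/0.85 = 309.82 mm; ε'_s = 0.003(c − d')/c = 0.0026 ≥ f_y/E_s = 0.0025, so compression steel does yield.
M_n = (A_s − A'_s) f_y (d − a/2) + A'_s f_y (d − d') = [2170000 × (590 − 131.675) + 590000 × (590 − 42)] × 10⁻⁶ = 994.57 + 323.32 = 1317.89 kN·m.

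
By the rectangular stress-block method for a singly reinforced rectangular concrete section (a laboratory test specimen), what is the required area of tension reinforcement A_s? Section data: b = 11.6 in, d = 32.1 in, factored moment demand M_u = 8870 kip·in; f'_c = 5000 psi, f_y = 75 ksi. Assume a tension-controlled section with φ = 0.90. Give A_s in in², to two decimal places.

A_s ≈ 4.59 in²

M_n = M_u/φ = 8870/0.90 = 9855.56 kip·in.
From M_n = 0.85 f'_c a b (d − a/2):
a = d − √(d² − 2M_n/(0.85 f'_c b)) = 32.1 − √(32.1² − 2 × 9855.56/(0.85 × 5 × 11.6)) = 6.988 in.
A_s = 0.85 f'_c a b / f_y = 0.85 × 5 × 6.988 × 11.6 / 75 = 4.593 in².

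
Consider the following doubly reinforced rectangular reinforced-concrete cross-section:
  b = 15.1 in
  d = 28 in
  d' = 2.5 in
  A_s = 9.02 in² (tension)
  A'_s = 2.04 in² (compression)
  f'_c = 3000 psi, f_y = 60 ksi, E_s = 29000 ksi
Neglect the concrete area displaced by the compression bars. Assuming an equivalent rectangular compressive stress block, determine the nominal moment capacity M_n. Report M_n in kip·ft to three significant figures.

M_n ≈ 1050 kip·ft

Assume both steels yield.
a = (A_s − A'_s) f_y/(0.85 f'_c b) = (9.02 − 2.04) × 60/(0.85 × 3 × 15.1) = 10.877 in.
c = a/β₁ = 10.877/0.85 = 12.796 in; ε'_s = 0.003(c − d')/c = 0.0024 ≥ ε_y = 0.0021, so the compression steel yields.
M_n = (A_s − A'_s) f_y (d − a/2) + A'_s f_y (d − d') = 418.8 × (28 − 5.4385) + 122.4 × (28 − 2.5) = 9448.8 + 3121.2 = 12570.0 kip·in = 12570.0/12 = 1047.50 kip·ft.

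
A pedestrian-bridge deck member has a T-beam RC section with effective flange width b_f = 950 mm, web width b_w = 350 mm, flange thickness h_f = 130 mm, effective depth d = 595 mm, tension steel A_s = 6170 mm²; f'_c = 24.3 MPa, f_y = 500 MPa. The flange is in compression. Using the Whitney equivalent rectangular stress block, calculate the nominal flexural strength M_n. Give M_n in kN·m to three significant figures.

Tension: T = A_s f_y = 6170 × 500 = 3085000 N.
Try a within the flange: a = T/(0.85 f'_c b_f) = 3085000/(0.85 × 24.3 × 950) = 157.22 mm.
a = 157.22 > h_f = 130 mm: the block extends into the web. Split into flange-overhang and web parts.
C_f = 0.85 f'_c (b_f − b_w) h_f = 0.85 × 24.3 × (950 − 350) × 130 = 1611090 N.
Remaining web compression depth: a_w = (T − C_f)/(0.85 f'_c b_w) = (3085000 − 1611090)/(0.85 × 24.3 × 350) = 203.88 mm.
M_n = C_f(d − h_f/2) + (T − C_f)(d − a_w/2) = 1611090 × (595 − 65) + 1473910 × (595 − 101.94) = 853.88 + 726.73 = 1580.61 × 10⁶ N·mm.
M_n = 1580.61 kN·m.

M_n ≈ 1580 kN·m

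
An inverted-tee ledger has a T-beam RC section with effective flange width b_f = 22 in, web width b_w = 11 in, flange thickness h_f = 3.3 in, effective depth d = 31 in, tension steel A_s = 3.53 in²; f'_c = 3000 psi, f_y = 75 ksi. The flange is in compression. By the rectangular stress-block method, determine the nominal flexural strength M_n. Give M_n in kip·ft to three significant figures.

M_n ≈ 627 kip·ft

Tension: T = A_s f_y = 3.53 × 75 = 264.75 kips.
Try a within the flange: a = T/(0.85 f'_c b_f) = 264.75/(0.85 × 3 × 22) = 4.719 in.
a = 4.719 > h_f = 3.3 in: the block extends into the web. Split into flange-overhang and web parts.
C_f = 0.85 f'_c (b_f − b_w) h_f = 0.85 × 3 × (22 − 11) × 3.3 = 92.6 kips.
Remaining web compression depth: a_w = (T − C_f)/(0.85 f'_c b_w) = (264.75 − 92.6)/(0.85 × 3 × 11) = 6.137 in.
M_n = C_f(d − h_f/2) + (T − C_f)(d − a_w/2) = 92.6 × (31 − 1.65) + 172.15 × (31 − 3.0685) = 2717.8 + 4808.4 = 7526.2 kip·in.
M_n = 7526.2/12 = 627.18 kip·ft.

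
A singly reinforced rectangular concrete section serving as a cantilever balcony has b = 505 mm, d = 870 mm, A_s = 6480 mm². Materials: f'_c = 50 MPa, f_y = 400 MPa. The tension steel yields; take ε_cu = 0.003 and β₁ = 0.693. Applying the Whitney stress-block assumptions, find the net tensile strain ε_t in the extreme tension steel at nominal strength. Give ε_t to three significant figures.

ε_t ≈ 0.0120

a = A_s f_y/(0.85 f'_c b) = 120.77 mm.
β₁ = 0.693, so c = a/β₁ = 120.77/0.693 = 174.27 mm.
From the linear strain diagram with ε_cu = 0.003: ε_t = 0.003 (d − c)/c = 0.003 × (870 − 174.27)/174.27 = 0.0120.
Since ε_t ≥ 0.005, the section is tension-controlled.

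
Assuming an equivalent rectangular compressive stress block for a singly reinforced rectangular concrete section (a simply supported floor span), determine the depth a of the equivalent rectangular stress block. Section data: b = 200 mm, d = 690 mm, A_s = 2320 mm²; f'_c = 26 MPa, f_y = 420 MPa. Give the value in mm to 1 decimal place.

a ≈ 220.5 mm

T = A_s f_y = 2320 × 420 = 974400 N = 974.4 kN.
Setting C = 0.85 f'_c a b equal to T: a = 974400/(0.85 × 26 × 200) = 220.5 mm.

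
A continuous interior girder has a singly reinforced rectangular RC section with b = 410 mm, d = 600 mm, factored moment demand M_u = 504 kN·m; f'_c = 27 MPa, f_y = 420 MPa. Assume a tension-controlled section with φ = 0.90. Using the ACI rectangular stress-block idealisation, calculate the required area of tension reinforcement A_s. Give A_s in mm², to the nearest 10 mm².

A_s ≈ 2440 mm²

M_n = M_u/φ = 504/0.90 = 560 kN·m.
With M_n = 0.85 f'_c a b (d − a/2), solve the quadratic for a:
a = d − √(d² − 2M_n/(0.85 f'_c b)) = 600 − √(600² − 2 × 560×10⁶/(0.85 × 27 × 410)) = 109.11 mm.
A_s = 0.85 f'_c a b / f_y = 0.85 × 27 × 109.11 × 410 / 420 = 2444.5 mm².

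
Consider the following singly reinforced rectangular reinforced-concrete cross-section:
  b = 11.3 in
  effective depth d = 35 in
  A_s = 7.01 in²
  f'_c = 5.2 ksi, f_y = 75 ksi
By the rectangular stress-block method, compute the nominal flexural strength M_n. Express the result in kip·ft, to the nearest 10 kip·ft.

T = A_s f_y = 7.01 × 75 = 525.75 kips.
a = T/(0.85 f'_c b) = 525.75/(0.85 × 5.2 × 11.3) = 10.526 in.
M_n = T(d − a/2) = 525.75 × (35 − 5.263) = 15634.2 kip·in = 15634.2/12 = 1302.85 kip·ft.

M_n ≈ 1300 kip·ft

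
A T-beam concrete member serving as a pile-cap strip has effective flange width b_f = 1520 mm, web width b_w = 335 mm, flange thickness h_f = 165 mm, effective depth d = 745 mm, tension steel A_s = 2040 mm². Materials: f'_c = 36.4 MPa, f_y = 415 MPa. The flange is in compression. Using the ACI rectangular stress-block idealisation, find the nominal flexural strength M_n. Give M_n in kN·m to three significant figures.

Tension: T = A_s f_y = 2040 × 415 = 846600 N.
Try a within the flange: a = T/(0.85 f'_c b_f) = 846600/(0.85 × 36.4 × 1520) = 18.00 mm.
Since a = 18.00 ≤ h_f = 165 mm, the stress block lies entirely in the flange; analyse as a rectangular beam of width b_f.
M_n = T(d − a/2) = 846600 × (745 − 9) = 623.10 × 10⁶ N·mm.
M_n = 623.10 kN·m.

M_n ≈ 623 kN·m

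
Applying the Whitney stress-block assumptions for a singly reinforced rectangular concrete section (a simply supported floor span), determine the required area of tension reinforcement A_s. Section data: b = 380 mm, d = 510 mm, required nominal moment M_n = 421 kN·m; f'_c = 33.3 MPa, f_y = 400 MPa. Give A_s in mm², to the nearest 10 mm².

A_s ≈ 2250 mm²

With M_n = 0.85 f'_c a b (d − a/2), solve the quadratic for a:
a = d − √(d² − 2M_n/(0.85 f'_c b)) = 510 − √(510² − 2 × 421×10⁶/(0.85 × 33.3 × 380)) = 83.60 mm.
A_s = 0.85 f'_c a b / f_y = 0.85 × 33.3 × 83.60 × 380 / 400 = 2248.0 mm².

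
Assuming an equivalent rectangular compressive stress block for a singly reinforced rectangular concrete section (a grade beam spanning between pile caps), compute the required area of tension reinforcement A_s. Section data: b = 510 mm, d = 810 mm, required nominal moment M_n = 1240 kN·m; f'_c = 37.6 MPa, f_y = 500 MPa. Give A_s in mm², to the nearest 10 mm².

With M_n = 0.85 f'_c a b (d − a/2), solve the quadratic for a:
a = d − √(d² − 2M_n/(0.85 f'_c b)) = 810 − √(810² − 2 × 1240×10⁶/(0.85 × 37.6 × 510)) = 100.11 mm.
A_s = 0.85 f'_c a b / f_y = 0.85 × 37.6 × 100.11 × 510 / 500 = 3263.5 mm².

A_s ≈ 3260 mm²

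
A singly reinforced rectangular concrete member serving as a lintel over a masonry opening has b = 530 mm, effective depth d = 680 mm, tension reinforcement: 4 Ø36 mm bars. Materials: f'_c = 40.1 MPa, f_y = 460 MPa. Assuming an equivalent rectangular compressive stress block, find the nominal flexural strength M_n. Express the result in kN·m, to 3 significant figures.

A_s = 4 × 1018 = 4072 mm².
T = A_s f_y = 4072 × 460 = 1873120 N = 1873.12 kN.
From C = T: a = T/(0.85 f'_c b) = 1873120/(0.85 × 40.1 × 530) = 103.69 mm.
M_n = T(d − a/2) = 1873.12 kN × (680 − 51.845) mm = 1176.61 kN·m.

M_n ≈ 1180 kN·m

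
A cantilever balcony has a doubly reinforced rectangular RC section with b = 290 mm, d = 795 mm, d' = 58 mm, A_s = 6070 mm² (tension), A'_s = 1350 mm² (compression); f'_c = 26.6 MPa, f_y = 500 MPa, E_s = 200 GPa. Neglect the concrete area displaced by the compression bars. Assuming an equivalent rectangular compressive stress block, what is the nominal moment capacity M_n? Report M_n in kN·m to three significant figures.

Assume both tension and compression steel yield.
Net tension couple steel: A_s − A'_s = 4720 mm².
a = (A_s − A'_s) f_y / (0.85 f'_c b) = 2360000/(0.85 × 26.6 × 290) = 359.93 mm.
c = a/β₁ = 359.93/0.85 = 423.45 mm; ε'_s = 0.003(c − d')/c = 0.0026 ≥ f_y/E_s = 0.0025, so compression steel does yield.
M_n = (A_s − A'_s) f_y (d − a/2) + A'_s f_y (d − d') = [2360000 × (795 − 179.965) + 675000 × (795 − 58)] × 10⁻⁶ = 1451.48 + 497.48 = 1948.96 kN·m.

M_n ≈ 1950 kN·m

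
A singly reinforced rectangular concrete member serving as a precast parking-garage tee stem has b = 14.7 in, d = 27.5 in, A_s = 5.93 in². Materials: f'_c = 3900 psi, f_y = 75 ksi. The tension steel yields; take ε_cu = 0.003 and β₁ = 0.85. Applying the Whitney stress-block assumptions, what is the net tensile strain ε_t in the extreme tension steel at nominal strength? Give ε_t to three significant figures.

a = A_s f_y/(0.85 f'_c b) = 9.127 in.
β₁ = 0.85, so c = a/β₁ = 9.127/0.85 = 10.738 in.
From the linear strain diagram with ε_cu = 0.003: ε_t = 0.003 (d − c)/c = 0.003 × (27.5 − 10.738)/10.738 = 0.00468.
ε_t is between 0.004 and 0.005 — transition zone.

ε_t ≈ 0.00468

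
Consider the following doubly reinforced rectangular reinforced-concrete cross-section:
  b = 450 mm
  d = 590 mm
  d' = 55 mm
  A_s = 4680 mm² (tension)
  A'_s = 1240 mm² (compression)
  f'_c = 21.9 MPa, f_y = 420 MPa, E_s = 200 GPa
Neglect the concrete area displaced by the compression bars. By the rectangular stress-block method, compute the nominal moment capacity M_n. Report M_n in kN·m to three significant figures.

M_n ≈ 1010 kN·m

Assume both tension and compression steel yield.
Net tension couple steel: A_s − A'_s = 3440 mm².
a = (A_s − A'_s) f_y / (0.85 f'_c b) = 1444800/(0.85 × 21.9 × 450) = 172.48 mm.
c = a/β₁ = 172.48/0.85 = 202.92 mm; ε'_s = 0.003(c − d')/c = 0.0022 ≥ f_y/E_s = 0.0021, so compression steel does yield.
M_n = (A_s − A'_s) f_y (d − a/2) + A'_s f_y (d − d') = [1444800 × (590 − 86.24) + 520800 × (590 − 55)] × 10⁻⁶ = 727.83 + 278.63 = 1006.46 kN·m.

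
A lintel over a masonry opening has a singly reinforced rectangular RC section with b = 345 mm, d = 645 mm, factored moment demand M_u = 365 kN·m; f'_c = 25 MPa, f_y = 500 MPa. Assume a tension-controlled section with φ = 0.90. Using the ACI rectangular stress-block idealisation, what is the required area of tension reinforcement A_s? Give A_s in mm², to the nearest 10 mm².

M_n = M_u/φ = 365/0.90 = 405.556 kN·m.
With M_n = 0.85 f'_c a b (d − a/2), solve the quadratic for a:
a = d − √(d² − 2M_n/(0.85 f'_c b)) = 645 − √(645² − 2 × 405.556×10⁶/(0.85 × 25 × 345)) = 92.38 mm.
A_s = 0.85 f'_c a b / f_y = 0.85 × 25 × 92.38 × 345 / 500 = 1354.5 mm².

A_s ≈ 1350 mm²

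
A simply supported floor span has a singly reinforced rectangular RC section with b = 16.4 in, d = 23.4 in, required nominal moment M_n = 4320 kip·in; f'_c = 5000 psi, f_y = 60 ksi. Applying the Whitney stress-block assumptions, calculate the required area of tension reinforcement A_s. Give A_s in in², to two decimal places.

A_s ≈ 3.27 in²

From M_n = 0.85 f'_c a b (d − a/2):
a = d − √(d² − 2M_n/(0.85 f'_c b)) = 23.4 − √(23.4² − 2 × 4320/(0.85 × 5 × 16.4)) = 2.818 in.
A_s = 0.85 f'_c a b / f_y = 0.85 × 5 × 2.818 × 16.4 / 60 = 3.274 in².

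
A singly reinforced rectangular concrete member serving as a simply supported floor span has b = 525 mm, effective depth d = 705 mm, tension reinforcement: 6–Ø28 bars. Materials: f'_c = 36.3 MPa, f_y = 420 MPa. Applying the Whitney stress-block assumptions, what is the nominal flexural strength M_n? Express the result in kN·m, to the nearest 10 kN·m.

M_n ≈ 1020 kN·m

A_s = 6 × 616 = 3696 mm².
T = A_s f_y = 3696 × 420 = 1552320 N = 1552.32 kN.
From C = T: a = T/(0.85 f'_c b) = 1552320/(0.85 × 36.3 × 525) = 95.83 mm.
M_n = T(d − a/2) = 1552.32 kN × (705 − 47.915) mm = 1020.01 kN·m.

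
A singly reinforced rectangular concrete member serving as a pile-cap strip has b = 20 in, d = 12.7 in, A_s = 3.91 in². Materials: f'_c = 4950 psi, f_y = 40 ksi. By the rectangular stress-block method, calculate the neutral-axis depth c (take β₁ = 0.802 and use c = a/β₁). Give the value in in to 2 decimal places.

T = A_s f_y = 3.91 × 40 = 156.4 kips.
a = T/(0.85 f'_c b) = 156.4/(0.85 × 4.95 × 20) = 1.8586 in.
With β₁ = 0.802, c = a/β₁ = 1.8586/0.802 = 2.32 in.

c ≈ 2.32 in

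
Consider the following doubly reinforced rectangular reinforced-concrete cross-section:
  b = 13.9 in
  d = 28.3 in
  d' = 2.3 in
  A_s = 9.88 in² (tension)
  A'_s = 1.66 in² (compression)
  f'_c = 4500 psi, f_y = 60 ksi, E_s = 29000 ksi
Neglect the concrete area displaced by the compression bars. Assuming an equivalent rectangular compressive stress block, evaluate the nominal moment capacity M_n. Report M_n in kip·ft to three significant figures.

M_n ≈ 1190 kip·ft

Assume both steels yield.
a = (A_s − A'_s) f_y/(0.85 f'_c b) = (9.88 − 1.66) × 60/(0.85 × 4.5 × 13.9) = 9.276 in.
c = a/β₁ = 9.276/0.825 = 11.244 in; ε'_s = 0.003(c − d')/c = 0.0024 ≥ ε_y = 0.0021, so the compression steel yields.
M_n = (A_s − A'_s) f_y (d − a/2) + A'_s f_y (d − d') = 493.2 × (28.3 − 4.638) + 99.6 × (28.3 − 2.3) = 11670.1 + 2589.6 = 14259.7 kip·in = 14259.7/12 = 1188.31 kip·ft.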